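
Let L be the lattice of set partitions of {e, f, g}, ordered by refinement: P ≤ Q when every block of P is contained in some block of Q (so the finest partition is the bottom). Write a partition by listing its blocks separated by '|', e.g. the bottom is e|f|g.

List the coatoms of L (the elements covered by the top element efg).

The coatoms are exactly the elements covered by efg: ef|g, eg|f, e|fg.

ef|g, eg|f, e|fg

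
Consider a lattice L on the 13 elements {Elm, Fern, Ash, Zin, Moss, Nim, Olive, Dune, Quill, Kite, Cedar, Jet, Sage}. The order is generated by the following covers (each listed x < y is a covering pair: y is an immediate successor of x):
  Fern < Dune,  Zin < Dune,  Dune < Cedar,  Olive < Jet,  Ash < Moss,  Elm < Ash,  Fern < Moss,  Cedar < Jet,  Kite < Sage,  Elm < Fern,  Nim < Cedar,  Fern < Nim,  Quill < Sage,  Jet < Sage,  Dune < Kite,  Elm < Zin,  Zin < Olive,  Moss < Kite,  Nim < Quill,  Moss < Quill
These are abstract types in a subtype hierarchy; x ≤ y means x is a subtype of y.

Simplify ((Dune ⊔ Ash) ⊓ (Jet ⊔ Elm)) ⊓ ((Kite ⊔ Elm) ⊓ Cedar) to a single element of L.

Dune ∨ Ash = Kite
Jet ∨ Elm = Jet
Kite ∧ Jet = Dune
Kite ∨ Elm = Kite
Kite ∧ Cedar = Dune
Dune ∧ Dune = Dune

Dune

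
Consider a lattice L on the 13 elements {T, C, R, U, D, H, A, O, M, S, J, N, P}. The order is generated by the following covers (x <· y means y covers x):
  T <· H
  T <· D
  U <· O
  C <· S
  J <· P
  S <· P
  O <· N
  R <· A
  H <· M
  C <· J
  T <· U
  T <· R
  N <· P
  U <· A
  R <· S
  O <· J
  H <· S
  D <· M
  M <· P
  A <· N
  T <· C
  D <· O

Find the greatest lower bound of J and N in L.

O

Common lower bounds of {J, N}: D, O, T, U.
The greatest among these is O.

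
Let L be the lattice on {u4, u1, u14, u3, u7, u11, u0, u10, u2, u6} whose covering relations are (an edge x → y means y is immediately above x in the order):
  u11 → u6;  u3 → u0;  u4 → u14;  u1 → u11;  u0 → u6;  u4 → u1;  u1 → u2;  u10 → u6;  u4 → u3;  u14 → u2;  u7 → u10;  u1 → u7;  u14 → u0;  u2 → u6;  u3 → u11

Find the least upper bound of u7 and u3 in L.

u6

Common upper bounds of {u7, u3}: u6.
The least among these is u6.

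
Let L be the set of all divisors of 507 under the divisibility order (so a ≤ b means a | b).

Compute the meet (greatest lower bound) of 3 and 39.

3

Common lower bounds of {3, 39}: 1, 3.
The greatest among these is 3.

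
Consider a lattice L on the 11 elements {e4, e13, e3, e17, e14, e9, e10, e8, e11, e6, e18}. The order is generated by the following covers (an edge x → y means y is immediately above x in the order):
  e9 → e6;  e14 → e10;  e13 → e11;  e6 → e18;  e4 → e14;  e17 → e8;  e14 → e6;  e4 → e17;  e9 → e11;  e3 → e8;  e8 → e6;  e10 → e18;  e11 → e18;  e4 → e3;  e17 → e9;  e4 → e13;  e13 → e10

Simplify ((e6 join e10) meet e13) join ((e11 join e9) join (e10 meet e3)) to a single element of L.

e6 ∨ e10 = e18
e18 ∧ e13 = e13
e11 ∨ e9 = e11
e10 ∧ e3 = e4
e11 ∨ e4 = e11
e13 ∨ e11 = e11

e11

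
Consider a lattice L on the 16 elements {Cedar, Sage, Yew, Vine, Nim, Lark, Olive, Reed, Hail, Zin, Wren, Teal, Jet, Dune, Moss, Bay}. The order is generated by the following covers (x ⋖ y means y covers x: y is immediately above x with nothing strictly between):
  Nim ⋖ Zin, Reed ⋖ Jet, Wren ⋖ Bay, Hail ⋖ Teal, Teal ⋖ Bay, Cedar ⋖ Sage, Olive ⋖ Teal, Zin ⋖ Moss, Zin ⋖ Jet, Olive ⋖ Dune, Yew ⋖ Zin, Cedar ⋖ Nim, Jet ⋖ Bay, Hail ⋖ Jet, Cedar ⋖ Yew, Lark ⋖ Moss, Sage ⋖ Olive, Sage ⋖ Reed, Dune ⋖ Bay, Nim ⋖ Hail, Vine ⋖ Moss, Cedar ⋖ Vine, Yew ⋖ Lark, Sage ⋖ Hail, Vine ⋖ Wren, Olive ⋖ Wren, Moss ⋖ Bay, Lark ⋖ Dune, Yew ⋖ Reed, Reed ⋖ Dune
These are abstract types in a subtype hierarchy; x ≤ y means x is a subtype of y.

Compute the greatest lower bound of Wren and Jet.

Sage

Common lower bounds of {Wren, Jet}: Cedar, Sage.
The greatest among these is Sage.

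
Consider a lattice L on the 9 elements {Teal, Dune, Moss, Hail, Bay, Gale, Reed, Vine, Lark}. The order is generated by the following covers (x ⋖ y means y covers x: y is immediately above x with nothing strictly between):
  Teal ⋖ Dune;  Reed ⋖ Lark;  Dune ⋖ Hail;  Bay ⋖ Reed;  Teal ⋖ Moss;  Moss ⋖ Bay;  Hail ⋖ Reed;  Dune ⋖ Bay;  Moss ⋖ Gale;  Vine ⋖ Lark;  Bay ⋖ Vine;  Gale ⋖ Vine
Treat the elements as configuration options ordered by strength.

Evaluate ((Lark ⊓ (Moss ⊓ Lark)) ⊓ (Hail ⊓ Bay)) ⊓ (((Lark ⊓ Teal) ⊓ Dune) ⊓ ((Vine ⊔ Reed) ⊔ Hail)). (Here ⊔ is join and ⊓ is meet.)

Moss ∧ Lark = Moss
Lark ∧ Moss = Moss
Hail ∧ Bay = Dune
Moss ∧ Dune = Teal
Lark ∧ Teal = Teal
Teal ∧ Dune = Teal
Vine ∨ Reed = Lark
Lark ∨ Hail = Lark
Teal ∧ Lark = Teal
Teal ∧ Teal = Teal

Teal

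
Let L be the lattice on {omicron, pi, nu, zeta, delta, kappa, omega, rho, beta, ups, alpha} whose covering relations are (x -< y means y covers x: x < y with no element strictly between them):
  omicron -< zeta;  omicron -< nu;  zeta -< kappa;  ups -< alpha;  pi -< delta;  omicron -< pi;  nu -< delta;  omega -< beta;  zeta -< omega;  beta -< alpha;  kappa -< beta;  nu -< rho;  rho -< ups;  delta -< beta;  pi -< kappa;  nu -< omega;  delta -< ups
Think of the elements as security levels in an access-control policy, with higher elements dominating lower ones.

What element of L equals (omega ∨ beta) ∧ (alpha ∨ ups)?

omega ∨ beta = beta
alpha ∨ ups = alpha
beta ∧ alpha = beta

beta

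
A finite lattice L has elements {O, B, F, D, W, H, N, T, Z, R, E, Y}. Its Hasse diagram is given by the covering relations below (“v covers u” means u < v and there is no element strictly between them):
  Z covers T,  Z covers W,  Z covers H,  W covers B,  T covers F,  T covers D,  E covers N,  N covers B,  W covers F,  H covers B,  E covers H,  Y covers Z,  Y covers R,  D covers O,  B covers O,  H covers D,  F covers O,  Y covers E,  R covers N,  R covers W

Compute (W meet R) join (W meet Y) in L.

W ∧ R = W
W ∧ Y = W
W ∨ W = W

W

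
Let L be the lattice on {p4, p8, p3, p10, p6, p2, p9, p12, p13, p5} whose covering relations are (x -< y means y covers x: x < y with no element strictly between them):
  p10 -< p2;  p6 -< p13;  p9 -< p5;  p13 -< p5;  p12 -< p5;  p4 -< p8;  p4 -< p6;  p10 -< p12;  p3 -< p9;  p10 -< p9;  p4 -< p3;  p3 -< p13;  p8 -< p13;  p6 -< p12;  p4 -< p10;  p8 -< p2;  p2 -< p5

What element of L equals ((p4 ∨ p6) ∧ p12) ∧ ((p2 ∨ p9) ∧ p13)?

p6

p4 ∨ p6 = p6
p6 ∧ p12 = p6
p2 ∨ p9 = p5
p5 ∧ p13 = p13
p6 ∧ p13 = p6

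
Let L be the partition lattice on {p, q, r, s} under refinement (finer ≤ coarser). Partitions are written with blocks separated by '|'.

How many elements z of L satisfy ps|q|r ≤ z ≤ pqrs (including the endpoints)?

The interval [ps|q|r, pqrs] = {pqrs, pqs|r, prs|q, ps|qr, ps|q|r}, which has 5 elements.

5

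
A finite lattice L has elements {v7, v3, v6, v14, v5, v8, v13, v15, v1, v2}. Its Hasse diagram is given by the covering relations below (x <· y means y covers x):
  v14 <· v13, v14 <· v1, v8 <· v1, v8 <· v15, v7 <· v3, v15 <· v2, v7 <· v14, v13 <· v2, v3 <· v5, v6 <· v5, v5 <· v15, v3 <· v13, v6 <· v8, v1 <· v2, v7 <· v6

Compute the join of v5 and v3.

Common upper bounds of {v5, v3}: v15, v2, v5.
The least among these is v5.

v5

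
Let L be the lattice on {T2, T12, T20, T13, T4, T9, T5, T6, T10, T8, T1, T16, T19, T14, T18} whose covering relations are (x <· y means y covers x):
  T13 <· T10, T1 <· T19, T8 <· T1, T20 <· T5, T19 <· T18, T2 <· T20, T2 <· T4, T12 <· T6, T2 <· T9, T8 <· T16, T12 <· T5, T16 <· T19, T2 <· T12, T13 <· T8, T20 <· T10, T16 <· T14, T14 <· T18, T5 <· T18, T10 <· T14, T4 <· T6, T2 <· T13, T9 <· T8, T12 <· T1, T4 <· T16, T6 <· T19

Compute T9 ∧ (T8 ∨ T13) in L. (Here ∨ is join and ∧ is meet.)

T8 ∨ T13 = T8
T9 ∧ T8 = T9

T9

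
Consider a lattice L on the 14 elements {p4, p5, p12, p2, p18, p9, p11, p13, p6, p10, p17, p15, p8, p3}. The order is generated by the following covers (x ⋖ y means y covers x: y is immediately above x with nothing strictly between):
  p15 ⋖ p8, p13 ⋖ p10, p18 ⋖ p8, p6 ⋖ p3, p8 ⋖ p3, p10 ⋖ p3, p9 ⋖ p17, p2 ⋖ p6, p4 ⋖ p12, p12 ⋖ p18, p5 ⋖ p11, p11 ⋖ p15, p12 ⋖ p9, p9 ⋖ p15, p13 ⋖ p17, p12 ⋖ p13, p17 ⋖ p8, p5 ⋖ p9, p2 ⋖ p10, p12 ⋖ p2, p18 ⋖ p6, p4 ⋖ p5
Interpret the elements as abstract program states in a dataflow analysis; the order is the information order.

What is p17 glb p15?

p9

Common lower bounds of {p17, p15}: p12, p4, p5, p9.
The greatest among these is p9.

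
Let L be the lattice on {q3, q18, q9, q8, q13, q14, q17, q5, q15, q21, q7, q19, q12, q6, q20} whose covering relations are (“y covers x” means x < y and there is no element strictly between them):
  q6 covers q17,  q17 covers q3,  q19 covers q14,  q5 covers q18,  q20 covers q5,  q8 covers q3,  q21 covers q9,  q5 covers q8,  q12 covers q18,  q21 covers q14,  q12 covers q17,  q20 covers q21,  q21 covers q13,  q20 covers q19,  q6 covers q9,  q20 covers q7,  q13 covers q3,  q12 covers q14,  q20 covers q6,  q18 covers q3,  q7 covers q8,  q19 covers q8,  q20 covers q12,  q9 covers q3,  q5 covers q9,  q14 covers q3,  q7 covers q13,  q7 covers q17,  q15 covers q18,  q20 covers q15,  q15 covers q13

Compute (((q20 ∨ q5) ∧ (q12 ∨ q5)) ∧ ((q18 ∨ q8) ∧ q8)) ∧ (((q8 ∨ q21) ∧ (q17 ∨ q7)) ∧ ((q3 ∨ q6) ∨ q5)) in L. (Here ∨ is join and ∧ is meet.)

q20 ∨ q5 = q20
q12 ∨ q5 = q20
q20 ∧ q20 = q20
q18 ∨ q8 = q5
q5 ∧ q8 = q8
q20 ∧ q8 = q8
q8 ∨ q21 = q20
q17 ∨ q7 = q7
q20 ∧ q7 = q7
q3 ∨ q6 = q6
q6 ∨ q5 = q20
q7 ∧ q20 = q7
q8 ∧ q7 = q8

q8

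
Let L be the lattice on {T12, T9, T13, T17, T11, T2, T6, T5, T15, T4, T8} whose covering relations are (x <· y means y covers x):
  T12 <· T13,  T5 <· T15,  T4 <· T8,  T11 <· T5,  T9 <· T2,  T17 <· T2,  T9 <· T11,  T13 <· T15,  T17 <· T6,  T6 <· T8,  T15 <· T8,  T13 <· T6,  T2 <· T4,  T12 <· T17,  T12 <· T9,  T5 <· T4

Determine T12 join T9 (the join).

T9

Common upper bounds of {T12, T9}: T11, T15, T2, T4, T5, T8, T9.
The least among these is T9.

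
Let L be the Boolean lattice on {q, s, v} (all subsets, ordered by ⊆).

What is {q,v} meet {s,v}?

Under ⊆, meet is intersection: {q,v} ∩ {s,v} = {v}.

{v}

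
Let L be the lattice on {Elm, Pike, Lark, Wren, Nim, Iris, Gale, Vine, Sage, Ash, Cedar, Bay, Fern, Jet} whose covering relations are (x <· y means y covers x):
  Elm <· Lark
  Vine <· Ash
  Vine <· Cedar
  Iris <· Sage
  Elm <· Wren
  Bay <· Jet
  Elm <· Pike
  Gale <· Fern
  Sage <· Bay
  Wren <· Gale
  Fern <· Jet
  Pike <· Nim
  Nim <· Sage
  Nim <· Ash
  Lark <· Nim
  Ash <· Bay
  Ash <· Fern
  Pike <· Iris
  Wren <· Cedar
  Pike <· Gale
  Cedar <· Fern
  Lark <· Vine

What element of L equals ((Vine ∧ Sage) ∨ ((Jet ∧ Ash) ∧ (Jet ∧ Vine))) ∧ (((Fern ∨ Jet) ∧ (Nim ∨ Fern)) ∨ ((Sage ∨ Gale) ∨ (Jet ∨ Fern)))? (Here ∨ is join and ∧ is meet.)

Vine ∧ Sage = Lark
Jet ∧ Ash = Ash
Jet ∧ Vine = Vine
Ash ∧ Vine = Vine
Lark ∨ Vine = Vine
Fern ∨ Jet = Jet
Nim ∨ Fern = Fern
Jet ∧ Fern = Fern
Sage ∨ Gale = Jet
Jet ∨ Fern = Jet
Jet ∨ Jet = Jet
Fern ∨ Jet = Jet
Vine ∧ Jet = Vine

Vine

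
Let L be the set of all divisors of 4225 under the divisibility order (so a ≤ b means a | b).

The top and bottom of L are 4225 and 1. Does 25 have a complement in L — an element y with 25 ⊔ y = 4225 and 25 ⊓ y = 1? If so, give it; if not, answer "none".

Need y with 25 ∨ y = 4225 and 25 ∧ y = 1.
Checking each element gives: 169.

169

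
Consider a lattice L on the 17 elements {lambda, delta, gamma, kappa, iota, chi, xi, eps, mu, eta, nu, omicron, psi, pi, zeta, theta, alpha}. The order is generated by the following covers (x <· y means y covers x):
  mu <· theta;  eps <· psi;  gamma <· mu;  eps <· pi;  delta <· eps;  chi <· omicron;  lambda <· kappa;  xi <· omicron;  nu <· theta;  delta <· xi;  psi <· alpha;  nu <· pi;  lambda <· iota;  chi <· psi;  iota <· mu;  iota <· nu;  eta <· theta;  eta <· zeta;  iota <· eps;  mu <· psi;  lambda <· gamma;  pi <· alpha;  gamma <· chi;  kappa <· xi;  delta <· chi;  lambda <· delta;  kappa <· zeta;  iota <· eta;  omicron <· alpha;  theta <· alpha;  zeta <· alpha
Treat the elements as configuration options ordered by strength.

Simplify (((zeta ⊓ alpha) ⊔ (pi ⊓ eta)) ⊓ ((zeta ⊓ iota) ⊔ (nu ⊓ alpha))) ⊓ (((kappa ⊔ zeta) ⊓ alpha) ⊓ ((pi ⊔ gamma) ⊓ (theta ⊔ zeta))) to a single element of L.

iota

zeta ∧ alpha = zeta
pi ∧ eta = iota
zeta ∨ iota = zeta
zeta ∧ iota = iota
nu ∧ alpha = nu
iota ∨ nu = nu
zeta ∧ nu = iota
kappa ∨ zeta = zeta
zeta ∧ alpha = zeta
pi ∨ gamma = alpha
theta ∨ zeta = alpha
alpha ∧ alpha = alpha
zeta ∧ alpha = zeta
iota ∧ zeta = iota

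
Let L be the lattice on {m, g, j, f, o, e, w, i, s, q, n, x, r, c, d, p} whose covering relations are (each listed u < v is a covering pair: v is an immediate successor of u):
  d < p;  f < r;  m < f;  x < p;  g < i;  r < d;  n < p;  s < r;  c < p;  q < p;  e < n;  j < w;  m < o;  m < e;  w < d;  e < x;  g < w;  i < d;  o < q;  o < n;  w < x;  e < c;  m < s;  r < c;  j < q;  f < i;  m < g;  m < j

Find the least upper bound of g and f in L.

i

Common upper bounds of {g, f}: d, i, p.
The least among these is i.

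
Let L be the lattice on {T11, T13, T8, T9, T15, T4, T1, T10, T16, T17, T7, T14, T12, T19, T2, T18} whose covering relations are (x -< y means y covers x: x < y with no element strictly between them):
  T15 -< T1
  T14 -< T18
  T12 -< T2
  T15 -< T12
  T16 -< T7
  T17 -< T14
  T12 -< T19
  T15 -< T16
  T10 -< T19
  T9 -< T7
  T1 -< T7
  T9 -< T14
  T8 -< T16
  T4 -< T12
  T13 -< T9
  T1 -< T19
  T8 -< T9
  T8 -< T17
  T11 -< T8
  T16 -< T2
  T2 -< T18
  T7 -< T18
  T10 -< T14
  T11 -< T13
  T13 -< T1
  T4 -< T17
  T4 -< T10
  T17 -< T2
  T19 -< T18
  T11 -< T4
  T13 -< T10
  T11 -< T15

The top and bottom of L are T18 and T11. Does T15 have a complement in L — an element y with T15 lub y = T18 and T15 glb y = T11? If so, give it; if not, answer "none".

T14

Need y with T15 ∨ y = T18 and T15 ∧ y = T11.
Checking each element gives: T14.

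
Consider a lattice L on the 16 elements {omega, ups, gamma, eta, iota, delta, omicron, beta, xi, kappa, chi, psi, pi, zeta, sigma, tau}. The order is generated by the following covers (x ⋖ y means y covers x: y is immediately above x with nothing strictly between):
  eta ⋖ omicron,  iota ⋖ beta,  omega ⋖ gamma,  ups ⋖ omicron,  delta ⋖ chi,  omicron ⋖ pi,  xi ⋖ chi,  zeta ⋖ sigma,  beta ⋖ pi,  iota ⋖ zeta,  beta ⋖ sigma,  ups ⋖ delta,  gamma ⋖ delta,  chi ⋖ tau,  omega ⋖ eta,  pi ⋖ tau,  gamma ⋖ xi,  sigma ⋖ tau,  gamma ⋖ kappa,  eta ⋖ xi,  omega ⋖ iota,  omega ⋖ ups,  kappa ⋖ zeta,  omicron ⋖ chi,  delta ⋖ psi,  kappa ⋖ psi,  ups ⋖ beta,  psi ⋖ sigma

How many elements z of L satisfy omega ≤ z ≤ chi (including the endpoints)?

8

The interval [omega, chi] = {chi, delta, eta, gamma, omega, omicron, ups, xi}, which has 8 elements.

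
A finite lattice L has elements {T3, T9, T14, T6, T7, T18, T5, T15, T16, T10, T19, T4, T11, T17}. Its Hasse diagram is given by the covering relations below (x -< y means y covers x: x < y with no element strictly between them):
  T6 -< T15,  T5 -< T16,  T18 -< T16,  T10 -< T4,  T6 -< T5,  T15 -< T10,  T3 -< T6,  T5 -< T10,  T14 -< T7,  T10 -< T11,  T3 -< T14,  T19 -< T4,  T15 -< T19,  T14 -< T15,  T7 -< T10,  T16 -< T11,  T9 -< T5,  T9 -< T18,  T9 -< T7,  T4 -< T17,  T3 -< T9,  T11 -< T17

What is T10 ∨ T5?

T10

Common upper bounds of {T10, T5}: T10, T11, T17, T4.
The least among these is T10.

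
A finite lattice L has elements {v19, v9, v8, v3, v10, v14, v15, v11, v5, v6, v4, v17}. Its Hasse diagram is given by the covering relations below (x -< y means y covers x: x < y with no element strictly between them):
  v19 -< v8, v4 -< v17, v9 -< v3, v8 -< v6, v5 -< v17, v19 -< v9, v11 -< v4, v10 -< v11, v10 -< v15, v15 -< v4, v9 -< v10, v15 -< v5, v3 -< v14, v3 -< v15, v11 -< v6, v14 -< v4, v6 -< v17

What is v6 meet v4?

Common lower bounds of {v6, v4}: v10, v11, v19, v9.
The greatest among these is v11.

v11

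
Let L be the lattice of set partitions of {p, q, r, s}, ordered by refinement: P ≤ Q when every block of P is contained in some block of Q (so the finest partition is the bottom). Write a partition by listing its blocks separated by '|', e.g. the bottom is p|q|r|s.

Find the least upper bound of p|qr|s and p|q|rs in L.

The join of p|qr|s and p|q|rs merges any blocks that overlap across the partitions, giving p|qrs.

p|qrs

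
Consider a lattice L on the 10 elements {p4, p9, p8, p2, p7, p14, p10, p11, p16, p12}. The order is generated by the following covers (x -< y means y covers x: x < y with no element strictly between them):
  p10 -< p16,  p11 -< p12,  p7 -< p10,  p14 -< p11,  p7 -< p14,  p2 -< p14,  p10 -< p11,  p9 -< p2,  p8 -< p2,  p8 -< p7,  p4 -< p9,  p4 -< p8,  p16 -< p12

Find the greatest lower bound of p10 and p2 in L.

p8

Common lower bounds of {p10, p2}: p4, p8.
The greatest among these is p8.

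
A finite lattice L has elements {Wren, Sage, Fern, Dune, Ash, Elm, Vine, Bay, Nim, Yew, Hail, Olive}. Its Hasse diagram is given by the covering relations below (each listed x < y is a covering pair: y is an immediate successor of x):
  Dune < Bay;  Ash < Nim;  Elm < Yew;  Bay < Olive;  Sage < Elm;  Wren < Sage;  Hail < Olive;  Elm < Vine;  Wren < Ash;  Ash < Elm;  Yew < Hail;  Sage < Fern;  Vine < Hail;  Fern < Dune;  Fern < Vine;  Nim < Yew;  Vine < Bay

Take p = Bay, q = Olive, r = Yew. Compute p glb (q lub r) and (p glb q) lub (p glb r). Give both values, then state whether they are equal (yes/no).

q lub r = Olive, so p glb (q lub r) = Bay glb Olive = Bay.
p glb q = Bay and p glb r = Elm, so (p glb q) lub (p glb r) = Bay lub Elm = Bay.
Equal: yes.

Bay; Bay; yes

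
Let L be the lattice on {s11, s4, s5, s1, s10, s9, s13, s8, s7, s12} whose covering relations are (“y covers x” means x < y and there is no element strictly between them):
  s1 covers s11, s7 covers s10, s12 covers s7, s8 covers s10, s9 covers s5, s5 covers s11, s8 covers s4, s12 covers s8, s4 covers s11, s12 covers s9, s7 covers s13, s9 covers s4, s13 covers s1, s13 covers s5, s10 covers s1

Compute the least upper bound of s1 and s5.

Common upper bounds of {s1, s5}: s12, s13, s7.
The least among these is s13.

s13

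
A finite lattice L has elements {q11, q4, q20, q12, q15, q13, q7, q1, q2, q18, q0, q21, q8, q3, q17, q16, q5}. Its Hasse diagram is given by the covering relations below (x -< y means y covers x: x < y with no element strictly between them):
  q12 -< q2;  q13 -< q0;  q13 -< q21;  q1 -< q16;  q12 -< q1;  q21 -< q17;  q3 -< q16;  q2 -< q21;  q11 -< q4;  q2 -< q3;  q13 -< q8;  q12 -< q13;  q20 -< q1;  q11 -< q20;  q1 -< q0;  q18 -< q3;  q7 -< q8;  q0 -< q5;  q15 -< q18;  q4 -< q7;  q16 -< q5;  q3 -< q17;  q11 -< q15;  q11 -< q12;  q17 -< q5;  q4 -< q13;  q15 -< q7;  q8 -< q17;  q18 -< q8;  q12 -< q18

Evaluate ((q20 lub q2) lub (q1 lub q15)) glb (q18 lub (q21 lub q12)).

q20 ∨ q2 = q16
q1 ∨ q15 = q16
q16 ∨ q16 = q16
q21 ∨ q12 = q21
q18 ∨ q21 = q17
q16 ∧ q17 = q3

q3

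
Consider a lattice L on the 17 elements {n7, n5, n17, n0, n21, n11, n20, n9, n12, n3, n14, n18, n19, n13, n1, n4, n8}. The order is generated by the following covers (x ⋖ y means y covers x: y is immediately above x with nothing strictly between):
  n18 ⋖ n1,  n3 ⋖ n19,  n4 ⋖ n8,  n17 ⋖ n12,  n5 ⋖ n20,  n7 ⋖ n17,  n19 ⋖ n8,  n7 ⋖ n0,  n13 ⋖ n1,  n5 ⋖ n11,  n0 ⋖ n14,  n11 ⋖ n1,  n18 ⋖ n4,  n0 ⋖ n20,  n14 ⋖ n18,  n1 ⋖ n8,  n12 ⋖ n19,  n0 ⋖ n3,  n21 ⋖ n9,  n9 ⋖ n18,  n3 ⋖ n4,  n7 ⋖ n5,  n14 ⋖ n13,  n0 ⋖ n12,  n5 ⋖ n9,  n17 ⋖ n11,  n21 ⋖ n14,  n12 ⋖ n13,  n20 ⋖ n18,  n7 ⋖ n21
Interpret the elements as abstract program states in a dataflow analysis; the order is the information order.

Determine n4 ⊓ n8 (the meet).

Common lower bounds of {n4, n8}: n0, n14, n18, n20, n21, n3, n4, n5, n7, n9.
The greatest among these is n4.

n4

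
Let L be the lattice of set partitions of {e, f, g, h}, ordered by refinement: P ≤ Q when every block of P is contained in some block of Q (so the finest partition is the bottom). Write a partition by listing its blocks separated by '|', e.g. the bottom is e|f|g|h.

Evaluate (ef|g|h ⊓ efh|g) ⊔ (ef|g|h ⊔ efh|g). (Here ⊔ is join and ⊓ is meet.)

efh|g

ef|g|h ∧ efh|g = ef|g|h
ef|g|h ∨ efh|g = efh|g
ef|g|h ∨ efh|g = efh|g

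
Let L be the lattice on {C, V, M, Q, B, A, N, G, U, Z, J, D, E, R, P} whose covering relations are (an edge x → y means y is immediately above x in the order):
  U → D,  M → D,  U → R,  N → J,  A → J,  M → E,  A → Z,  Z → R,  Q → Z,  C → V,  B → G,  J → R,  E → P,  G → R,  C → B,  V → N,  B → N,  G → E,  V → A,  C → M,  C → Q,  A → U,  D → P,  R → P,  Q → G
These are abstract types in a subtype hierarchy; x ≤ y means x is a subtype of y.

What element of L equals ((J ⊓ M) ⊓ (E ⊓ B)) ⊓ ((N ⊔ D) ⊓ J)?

J ∧ M = C
E ∧ B = B
C ∧ B = C
N ∨ D = P
P ∧ J = J
C ∧ J = C

C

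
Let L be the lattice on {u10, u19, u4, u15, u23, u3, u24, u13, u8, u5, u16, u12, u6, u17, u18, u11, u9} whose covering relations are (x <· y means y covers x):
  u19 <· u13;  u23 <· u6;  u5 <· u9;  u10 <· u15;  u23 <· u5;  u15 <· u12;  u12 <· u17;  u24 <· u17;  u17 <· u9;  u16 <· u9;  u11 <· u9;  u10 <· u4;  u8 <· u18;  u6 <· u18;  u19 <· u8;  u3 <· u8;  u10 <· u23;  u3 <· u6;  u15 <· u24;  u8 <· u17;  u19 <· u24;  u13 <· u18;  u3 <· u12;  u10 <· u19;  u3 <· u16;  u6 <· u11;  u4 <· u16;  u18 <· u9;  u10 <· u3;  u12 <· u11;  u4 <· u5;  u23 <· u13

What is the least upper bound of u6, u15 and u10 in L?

u11

Common upper bounds of {u6, u15, u10}: u11, u9.
The least among these is u11.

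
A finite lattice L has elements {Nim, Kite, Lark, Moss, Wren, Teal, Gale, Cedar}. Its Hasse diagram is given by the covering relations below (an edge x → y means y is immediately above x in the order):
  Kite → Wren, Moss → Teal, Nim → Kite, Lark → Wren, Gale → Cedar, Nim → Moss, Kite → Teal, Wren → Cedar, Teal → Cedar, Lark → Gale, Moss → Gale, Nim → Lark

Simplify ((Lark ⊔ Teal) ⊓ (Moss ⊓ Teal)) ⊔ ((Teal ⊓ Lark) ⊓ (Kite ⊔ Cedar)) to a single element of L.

Moss

Lark ∨ Teal = Cedar
Moss ∧ Teal = Moss
Cedar ∧ Moss = Moss
Teal ∧ Lark = Nim
Kite ∨ Cedar = Cedar
Nim ∧ Cedar = Nim
Moss ∨ Nim = Moss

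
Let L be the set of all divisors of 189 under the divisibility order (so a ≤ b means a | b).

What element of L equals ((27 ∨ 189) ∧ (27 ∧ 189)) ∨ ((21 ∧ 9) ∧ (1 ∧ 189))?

27 ∨ 189 = 189
27 ∧ 189 = 27
189 ∧ 27 = 27
21 ∧ 9 = 3
1 ∧ 189 = 1
3 ∧ 1 = 1
27 ∨ 1 = 27

27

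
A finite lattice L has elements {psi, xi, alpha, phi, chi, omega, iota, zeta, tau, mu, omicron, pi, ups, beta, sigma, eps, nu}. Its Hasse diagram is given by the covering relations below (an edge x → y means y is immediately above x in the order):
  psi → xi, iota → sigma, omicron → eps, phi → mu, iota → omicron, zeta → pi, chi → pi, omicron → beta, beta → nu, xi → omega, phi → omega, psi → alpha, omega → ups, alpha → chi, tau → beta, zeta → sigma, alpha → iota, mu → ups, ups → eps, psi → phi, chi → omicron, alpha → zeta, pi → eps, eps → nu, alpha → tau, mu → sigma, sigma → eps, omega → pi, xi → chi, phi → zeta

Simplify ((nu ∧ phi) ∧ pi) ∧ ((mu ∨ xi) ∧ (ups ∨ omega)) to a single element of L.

nu ∧ phi = phi
phi ∧ pi = phi
mu ∨ xi = ups
ups ∨ omega = ups
ups ∧ ups = ups
phi ∧ ups = phi

phi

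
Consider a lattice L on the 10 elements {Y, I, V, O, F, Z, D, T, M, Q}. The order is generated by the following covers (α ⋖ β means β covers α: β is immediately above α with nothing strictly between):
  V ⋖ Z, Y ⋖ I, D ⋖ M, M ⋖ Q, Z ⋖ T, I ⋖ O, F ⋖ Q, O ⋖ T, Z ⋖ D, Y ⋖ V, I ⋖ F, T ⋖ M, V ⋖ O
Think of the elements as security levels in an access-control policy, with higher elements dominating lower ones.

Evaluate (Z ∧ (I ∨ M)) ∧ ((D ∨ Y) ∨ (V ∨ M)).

I ∨ M = M
Z ∧ M = Z
D ∨ Y = D
V ∨ M = M
D ∨ M = M
Z ∧ M = Z

Z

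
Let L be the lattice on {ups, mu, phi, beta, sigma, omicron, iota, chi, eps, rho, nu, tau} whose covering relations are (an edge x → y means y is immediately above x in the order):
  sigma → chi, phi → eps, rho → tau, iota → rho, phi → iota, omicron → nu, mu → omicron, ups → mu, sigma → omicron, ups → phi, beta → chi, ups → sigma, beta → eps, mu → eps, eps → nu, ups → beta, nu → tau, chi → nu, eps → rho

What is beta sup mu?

eps

Common upper bounds of {beta, mu}: eps, nu, rho, tau.
The least among these is eps.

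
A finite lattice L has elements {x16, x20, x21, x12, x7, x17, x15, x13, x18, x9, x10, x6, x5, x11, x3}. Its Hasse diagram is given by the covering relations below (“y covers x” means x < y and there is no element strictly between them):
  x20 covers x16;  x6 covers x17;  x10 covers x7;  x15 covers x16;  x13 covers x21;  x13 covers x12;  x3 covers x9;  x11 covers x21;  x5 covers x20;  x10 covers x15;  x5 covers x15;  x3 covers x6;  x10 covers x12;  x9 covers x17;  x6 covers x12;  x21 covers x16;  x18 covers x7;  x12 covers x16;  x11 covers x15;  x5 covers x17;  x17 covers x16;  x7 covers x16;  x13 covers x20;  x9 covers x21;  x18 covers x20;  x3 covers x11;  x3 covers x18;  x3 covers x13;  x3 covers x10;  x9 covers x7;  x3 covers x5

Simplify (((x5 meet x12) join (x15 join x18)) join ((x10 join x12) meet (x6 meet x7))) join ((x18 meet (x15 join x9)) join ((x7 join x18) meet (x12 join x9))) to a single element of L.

x5 ∧ x12 = x16
x15 ∨ x18 = x3
x16 ∨ x3 = x3
x10 ∨ x12 = x10
x6 ∧ x7 = x16
x10 ∧ x16 = x16
x3 ∨ x16 = x3
x15 ∨ x9 = x3
x18 ∧ x3 = x18
x7 ∨ x18 = x18
x12 ∨ x9 = x3
x18 ∧ x3 = x18
x18 ∨ x18 = x18
x3 ∨ x18 = x3

x3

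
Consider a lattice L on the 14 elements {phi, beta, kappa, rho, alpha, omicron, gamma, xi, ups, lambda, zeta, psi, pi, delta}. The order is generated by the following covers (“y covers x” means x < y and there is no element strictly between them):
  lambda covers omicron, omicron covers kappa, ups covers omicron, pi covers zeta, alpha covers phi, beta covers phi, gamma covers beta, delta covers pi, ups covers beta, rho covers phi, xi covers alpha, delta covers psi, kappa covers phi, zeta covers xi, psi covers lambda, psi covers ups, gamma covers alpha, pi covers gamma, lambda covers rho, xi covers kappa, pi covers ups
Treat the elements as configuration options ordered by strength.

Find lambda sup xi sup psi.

delta

Common upper bounds of {lambda, xi, psi}: delta.
The least among these is delta.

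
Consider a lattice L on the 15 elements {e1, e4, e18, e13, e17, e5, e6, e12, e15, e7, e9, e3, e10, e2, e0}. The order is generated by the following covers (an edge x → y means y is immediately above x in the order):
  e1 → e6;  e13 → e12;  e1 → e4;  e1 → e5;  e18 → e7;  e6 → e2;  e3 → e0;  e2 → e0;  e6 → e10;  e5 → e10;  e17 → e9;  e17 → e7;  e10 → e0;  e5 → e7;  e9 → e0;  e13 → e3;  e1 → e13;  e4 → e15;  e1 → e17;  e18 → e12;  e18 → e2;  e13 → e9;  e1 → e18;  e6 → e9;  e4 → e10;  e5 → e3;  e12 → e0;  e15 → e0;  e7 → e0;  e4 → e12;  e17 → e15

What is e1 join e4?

e4

Common upper bounds of {e1, e4}: e0, e10, e12, e15, e4.
The least among these is e4.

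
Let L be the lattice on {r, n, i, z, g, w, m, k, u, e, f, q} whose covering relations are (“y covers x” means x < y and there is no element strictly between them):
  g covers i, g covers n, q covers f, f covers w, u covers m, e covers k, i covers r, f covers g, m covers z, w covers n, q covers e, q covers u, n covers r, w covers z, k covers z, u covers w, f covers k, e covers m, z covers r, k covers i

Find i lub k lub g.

Common upper bounds of {i, k, g}: f, q.
The least among these is f.

f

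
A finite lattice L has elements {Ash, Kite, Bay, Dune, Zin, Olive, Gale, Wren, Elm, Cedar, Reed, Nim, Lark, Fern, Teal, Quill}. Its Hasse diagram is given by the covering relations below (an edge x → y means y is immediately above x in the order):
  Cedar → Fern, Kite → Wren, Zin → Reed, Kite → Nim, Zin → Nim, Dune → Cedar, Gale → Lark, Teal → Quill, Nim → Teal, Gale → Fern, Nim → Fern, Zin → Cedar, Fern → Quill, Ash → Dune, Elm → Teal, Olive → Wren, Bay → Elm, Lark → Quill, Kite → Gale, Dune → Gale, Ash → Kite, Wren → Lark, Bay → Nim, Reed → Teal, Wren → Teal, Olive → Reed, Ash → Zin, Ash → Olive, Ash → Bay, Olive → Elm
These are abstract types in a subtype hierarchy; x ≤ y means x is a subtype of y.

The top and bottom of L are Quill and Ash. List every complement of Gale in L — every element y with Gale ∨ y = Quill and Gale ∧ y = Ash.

Elm, Reed

Need y with Gale ∨ y = Quill and Gale ∧ y = Ash.
Checking each element gives: Elm, Reed.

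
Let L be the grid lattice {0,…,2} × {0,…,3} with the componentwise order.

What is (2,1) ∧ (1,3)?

Common lower bounds of {(2,1), (1,3)}: (0,0), (0,1), (1,0), (1,1).
The greatest among these is (1,1).

(1,1)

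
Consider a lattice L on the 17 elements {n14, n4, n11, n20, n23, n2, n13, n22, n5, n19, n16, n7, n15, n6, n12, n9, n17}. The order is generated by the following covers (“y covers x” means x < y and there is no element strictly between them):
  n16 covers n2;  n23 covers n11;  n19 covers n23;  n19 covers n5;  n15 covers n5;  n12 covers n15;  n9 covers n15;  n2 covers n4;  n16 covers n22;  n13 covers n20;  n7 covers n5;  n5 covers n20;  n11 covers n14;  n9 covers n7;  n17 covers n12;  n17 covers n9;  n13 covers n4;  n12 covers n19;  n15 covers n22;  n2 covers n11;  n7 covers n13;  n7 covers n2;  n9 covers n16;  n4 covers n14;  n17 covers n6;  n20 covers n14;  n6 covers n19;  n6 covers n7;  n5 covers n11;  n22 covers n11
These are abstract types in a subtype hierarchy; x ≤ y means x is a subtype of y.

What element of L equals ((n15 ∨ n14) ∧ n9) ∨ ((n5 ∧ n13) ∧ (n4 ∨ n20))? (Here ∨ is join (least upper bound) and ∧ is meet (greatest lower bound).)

n15 ∨ n14 = n15
n15 ∧ n9 = n15
n5 ∧ n13 = n20
n4 ∨ n20 = n13
n20 ∧ n13 = n20
n15 ∨ n20 = n15

n15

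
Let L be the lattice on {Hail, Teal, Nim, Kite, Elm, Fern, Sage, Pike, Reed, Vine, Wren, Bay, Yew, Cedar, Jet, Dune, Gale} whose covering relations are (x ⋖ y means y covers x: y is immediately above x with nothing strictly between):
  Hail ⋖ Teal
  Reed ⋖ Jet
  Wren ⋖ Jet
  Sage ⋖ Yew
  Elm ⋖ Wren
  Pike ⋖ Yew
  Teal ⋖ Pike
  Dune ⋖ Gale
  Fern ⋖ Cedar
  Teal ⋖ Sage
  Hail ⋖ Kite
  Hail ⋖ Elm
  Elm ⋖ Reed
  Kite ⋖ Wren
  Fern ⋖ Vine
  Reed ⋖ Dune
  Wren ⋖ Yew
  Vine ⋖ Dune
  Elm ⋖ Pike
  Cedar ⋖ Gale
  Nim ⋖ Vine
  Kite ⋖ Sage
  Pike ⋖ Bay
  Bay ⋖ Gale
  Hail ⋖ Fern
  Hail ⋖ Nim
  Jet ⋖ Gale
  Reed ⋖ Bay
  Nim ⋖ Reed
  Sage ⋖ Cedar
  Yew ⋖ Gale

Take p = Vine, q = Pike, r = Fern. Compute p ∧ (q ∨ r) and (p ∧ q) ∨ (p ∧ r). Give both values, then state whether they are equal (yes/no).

Vine; Fern; no

q ∨ r = Gale, so p ∧ (q ∨ r) = Vine ∧ Gale = Vine.
p ∧ q = Hail and p ∧ r = Fern, so (p ∧ q) ∨ (p ∧ r) = Hail ∨ Fern = Fern.
Equal: no.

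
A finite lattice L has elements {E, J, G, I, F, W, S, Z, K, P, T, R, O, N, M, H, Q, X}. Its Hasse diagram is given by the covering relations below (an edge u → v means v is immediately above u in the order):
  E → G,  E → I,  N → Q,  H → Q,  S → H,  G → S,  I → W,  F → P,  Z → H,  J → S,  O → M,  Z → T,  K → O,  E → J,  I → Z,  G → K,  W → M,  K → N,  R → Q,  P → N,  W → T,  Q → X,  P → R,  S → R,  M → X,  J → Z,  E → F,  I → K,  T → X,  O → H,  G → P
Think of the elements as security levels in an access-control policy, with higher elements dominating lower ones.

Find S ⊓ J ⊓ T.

J

Common lower bounds of {S, J, T}: E, J.
The greatest among these is J.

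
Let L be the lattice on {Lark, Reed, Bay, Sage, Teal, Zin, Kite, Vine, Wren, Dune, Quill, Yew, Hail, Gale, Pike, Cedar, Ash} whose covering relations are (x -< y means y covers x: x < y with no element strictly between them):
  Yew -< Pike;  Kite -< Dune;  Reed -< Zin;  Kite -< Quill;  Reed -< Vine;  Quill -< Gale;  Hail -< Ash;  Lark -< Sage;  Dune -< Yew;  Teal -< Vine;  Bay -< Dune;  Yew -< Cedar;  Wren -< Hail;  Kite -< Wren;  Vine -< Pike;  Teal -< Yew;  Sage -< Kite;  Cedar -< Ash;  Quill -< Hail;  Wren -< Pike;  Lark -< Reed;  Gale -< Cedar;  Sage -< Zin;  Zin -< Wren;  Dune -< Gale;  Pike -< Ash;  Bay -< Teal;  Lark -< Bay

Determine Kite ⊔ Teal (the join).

Yew

Common upper bounds of {Kite, Teal}: Ash, Cedar, Pike, Yew.
The least among these is Yew.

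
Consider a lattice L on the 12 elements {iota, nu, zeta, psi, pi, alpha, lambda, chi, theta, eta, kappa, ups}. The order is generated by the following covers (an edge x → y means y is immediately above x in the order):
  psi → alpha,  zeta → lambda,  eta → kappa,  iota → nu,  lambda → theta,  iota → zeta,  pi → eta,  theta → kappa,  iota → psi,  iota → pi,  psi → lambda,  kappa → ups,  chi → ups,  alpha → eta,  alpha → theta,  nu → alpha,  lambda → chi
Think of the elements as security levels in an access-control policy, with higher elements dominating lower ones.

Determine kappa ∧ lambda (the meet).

lambda

Common lower bounds of {kappa, lambda}: iota, lambda, psi, zeta.
The greatest among these is lambda.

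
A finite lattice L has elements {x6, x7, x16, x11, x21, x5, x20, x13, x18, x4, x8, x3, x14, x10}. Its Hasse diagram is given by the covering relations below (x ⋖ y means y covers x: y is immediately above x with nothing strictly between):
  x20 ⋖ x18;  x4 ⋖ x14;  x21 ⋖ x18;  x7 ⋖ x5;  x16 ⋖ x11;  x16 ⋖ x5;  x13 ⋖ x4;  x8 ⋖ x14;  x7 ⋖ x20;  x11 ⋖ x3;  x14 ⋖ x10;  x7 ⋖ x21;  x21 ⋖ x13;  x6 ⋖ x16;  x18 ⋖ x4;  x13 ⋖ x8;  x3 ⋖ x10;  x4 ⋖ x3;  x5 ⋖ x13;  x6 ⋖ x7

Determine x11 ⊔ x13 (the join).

Common upper bounds of {x11, x13}: x10, x3.
The least among these is x3.

x3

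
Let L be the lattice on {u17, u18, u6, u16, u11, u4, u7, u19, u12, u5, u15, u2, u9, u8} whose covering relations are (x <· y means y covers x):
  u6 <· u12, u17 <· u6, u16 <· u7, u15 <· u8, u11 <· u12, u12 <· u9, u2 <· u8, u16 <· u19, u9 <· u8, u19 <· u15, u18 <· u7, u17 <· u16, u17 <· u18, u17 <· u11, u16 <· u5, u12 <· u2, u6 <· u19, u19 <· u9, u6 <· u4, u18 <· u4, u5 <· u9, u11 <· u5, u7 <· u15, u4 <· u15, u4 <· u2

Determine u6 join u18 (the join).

u4

Common upper bounds of {u6, u18}: u15, u2, u4, u8.
The least among these is u4.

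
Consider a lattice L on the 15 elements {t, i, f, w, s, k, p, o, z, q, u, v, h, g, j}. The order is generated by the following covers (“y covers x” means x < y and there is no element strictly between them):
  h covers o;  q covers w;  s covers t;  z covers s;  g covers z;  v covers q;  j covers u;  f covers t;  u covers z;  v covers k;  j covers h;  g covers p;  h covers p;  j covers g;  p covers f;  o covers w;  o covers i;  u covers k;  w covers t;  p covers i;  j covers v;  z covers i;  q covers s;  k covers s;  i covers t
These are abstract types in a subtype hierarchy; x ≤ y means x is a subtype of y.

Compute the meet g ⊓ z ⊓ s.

s

Common lower bounds of {g, z, s}: s, t.
The greatest among these is s.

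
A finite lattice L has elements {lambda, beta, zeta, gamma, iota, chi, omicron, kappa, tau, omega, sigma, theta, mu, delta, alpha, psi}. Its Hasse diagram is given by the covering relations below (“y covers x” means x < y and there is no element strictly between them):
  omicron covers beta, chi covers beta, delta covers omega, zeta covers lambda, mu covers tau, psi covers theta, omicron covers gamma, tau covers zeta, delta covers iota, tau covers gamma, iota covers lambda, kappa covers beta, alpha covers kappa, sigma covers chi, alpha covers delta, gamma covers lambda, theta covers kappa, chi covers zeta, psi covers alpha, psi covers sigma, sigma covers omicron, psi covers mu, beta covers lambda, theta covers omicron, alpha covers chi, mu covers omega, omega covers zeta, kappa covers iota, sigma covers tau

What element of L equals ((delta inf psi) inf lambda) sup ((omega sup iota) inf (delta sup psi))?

delta ∧ psi = delta
delta ∧ lambda = lambda
omega ∨ iota = delta
delta ∨ psi = psi
delta ∧ psi = delta
lambda ∨ delta = delta

delta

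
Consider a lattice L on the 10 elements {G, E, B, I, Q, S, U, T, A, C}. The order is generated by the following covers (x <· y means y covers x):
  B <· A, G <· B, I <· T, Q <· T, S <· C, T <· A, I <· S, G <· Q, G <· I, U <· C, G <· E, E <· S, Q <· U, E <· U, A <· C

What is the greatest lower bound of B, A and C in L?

Common lower bounds of {B, A, C}: B, G.
The greatest among these is B.

B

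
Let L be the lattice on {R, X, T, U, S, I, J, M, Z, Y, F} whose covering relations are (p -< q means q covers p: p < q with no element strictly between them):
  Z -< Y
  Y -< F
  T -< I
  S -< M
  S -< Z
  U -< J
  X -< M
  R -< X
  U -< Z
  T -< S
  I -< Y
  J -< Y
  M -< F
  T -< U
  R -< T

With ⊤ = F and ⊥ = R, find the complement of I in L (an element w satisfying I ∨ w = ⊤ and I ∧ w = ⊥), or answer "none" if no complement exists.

X

Need w with I ∨ w = F and I ∧ w = R.
Checking each element gives: X.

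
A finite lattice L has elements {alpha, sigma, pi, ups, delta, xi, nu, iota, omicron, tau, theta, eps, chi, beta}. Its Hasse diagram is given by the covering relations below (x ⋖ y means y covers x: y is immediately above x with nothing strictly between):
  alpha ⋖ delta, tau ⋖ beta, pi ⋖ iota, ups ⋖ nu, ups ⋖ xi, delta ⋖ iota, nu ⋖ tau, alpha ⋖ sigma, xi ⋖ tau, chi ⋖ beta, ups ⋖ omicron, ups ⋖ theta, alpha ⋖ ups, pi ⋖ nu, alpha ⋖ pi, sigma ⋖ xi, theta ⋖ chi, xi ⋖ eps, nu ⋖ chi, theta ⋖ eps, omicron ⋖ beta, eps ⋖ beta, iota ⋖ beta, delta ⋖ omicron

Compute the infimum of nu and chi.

Common lower bounds of {nu, chi}: alpha, nu, pi, ups.
The greatest among these is nu.

nu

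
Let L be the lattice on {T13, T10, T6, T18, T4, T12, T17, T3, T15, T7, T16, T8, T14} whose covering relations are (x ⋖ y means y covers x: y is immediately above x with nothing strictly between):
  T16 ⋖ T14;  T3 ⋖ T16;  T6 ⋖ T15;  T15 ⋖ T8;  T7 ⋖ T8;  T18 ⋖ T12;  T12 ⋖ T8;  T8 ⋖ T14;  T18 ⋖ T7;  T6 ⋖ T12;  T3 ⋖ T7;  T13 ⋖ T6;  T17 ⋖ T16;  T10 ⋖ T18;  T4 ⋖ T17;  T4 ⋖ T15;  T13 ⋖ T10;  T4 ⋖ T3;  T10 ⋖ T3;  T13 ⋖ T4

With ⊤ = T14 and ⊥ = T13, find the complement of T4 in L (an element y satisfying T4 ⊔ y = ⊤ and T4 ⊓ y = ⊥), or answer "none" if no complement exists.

For every candidate y, either T4 ∨ y ≠ T14 or T4 ∧ y ≠ T13; no complement exists.

none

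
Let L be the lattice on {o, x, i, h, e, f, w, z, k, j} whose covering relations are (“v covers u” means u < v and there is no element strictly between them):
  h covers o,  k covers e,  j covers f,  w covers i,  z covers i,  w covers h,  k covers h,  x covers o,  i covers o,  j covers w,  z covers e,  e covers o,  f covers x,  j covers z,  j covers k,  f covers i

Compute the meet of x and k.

Common lower bounds of {x, k}: o.
The greatest among these is o.

o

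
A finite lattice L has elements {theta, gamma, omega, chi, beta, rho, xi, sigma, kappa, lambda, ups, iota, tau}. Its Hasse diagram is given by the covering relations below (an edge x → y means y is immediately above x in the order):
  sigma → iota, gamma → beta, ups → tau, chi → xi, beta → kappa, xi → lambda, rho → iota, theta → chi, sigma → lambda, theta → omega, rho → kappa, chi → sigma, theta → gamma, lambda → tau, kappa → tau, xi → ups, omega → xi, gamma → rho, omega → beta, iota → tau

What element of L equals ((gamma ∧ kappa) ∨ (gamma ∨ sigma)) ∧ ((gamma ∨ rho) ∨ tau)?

iota

gamma ∧ kappa = gamma
gamma ∨ sigma = iota
gamma ∨ iota = iota
gamma ∨ rho = rho
rho ∨ tau = tau
iota ∧ tau = iota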